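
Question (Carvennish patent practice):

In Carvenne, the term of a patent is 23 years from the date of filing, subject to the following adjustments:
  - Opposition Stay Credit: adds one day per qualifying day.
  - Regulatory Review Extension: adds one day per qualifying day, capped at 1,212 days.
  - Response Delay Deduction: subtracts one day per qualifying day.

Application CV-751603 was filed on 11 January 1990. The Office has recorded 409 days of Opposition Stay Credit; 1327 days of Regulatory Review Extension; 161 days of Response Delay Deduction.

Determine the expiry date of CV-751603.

Base term: filing date + 23 years → 11 January 2013.
Opposition Stay Credit: +409 days → 24 February 2014.
Regulatory Review Extension: 1327 days claimed exceeds the 1212-day cap, so +1212 days → 20 June 2017.
Response Delay Deduction: −161 days → 10 January 2017.

January 10, 2017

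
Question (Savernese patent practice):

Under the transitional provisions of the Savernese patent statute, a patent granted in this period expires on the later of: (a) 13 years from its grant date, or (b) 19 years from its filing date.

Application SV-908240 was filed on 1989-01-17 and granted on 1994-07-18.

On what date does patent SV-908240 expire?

(a) grant + 13 years → 18 July 2007.
(b) filing + 19 years → 17 January 2008.
Later of the two: 17 January 2008.

January 17, 2008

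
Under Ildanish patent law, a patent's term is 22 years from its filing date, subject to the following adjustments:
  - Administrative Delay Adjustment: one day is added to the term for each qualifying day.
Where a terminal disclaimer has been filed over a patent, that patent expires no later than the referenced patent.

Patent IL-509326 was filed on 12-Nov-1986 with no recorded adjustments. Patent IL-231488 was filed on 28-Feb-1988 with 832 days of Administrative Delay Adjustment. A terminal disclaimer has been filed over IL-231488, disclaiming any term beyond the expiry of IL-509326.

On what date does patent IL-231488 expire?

Natural term of IL-231488:
  Base: filing + 22 years → 28 February 2010.
  Administrative Delay Adjustment: +832 days → 9 June 2012.
Expiry of referenced patent IL-509326:
  Base: filing + 22 years → 12 November 2008.
Terminal disclaimer: IL-231488 expires on the earlier of 9 June 2012 and 12 November 2008.

November 12, 2008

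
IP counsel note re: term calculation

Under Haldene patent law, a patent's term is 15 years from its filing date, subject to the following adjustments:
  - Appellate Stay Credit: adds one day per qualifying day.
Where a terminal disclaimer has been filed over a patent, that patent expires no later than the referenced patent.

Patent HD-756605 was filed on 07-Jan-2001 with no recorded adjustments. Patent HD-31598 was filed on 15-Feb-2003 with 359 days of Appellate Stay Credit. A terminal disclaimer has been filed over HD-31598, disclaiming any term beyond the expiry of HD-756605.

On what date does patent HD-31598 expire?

2016-01-07

Natural term of HD-31598:
  Base: filing + 15 years → 15 February 2018.
  Appellate Stay Credit: +359 days → 9 February 2019.
Expiry of referenced patent HD-756605:
  Base: filing + 15 years → 7 January 2016.
Terminal disclaimer: HD-31598 expires on the earlier of 9 February 2019 and 7 January 2016.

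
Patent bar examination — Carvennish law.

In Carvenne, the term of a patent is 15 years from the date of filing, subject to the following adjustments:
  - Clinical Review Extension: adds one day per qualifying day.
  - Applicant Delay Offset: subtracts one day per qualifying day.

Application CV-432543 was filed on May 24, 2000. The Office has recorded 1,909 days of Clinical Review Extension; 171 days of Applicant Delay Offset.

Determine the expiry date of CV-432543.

Base term: filing date + 15 years → 24 May 2015.
Clinical Review Extension: +1909 days → 14 August 2020.
Applicant Delay Offset: −171 days → 25 February 2020.

2020-02-25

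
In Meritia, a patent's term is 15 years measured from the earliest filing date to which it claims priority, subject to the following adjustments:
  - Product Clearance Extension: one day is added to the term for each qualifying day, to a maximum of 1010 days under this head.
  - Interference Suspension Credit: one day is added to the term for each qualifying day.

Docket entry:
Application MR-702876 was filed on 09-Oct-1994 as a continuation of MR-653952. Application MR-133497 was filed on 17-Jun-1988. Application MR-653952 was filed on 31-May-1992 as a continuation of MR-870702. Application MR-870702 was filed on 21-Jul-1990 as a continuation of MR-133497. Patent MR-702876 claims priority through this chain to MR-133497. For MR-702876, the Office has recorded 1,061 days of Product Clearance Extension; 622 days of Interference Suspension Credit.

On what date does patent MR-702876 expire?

December 5, 2007

Earliest priority filing: 17 June 1988.
Base term: 17 June 1988 + 15 years → 17 June 2003.
Product Clearance Extension: 1061 days claimed exceeds the 1010-day cap, so +1010 days → 23 March 2006.
Interference Suspension Credit: +622 days → 5 December 2007.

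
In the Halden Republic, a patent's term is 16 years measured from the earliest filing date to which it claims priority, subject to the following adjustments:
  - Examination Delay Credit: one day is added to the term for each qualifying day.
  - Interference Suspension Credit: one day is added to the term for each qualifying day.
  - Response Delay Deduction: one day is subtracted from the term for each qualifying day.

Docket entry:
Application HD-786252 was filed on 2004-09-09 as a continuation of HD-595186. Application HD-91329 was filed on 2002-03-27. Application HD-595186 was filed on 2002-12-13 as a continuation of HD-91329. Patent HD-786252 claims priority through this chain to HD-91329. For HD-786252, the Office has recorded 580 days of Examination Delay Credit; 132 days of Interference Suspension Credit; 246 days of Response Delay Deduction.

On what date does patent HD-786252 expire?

Earliest priority filing: 27 March 2002.
Base term: 27 March 2002 + 16 years → 27 March 2018.
Examination Delay Credit: +580 days → 28 October 2019.
Interference Suspension Credit: +132 days → 8 March 2020.
Response Delay Deduction: −246 days → 6 July 2019.

July 6, 2019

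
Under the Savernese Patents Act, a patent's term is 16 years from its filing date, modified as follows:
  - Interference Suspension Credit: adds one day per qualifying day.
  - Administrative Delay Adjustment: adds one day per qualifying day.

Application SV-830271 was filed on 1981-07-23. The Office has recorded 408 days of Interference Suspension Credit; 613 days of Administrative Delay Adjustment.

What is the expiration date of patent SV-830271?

May 9, 2000

Base term: filing date + 16 years → 23 July 1997.
Interference Suspension Credit: +408 days → 4 September 1998.
Administrative Delay Adjustment: +613 days → 9 May 2000.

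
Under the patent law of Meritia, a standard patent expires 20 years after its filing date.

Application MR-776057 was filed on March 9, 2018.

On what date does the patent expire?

2038-03-09

Filing date + 20 years → 9 March 2038.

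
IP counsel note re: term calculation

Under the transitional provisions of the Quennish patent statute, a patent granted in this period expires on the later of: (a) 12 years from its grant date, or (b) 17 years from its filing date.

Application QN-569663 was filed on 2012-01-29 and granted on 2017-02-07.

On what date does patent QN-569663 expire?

2029-02-07

(a) grant + 12 years → 7 February 2029.
(b) filing + 17 years → 29 January 2029.
Later of the two: 7 February 2029.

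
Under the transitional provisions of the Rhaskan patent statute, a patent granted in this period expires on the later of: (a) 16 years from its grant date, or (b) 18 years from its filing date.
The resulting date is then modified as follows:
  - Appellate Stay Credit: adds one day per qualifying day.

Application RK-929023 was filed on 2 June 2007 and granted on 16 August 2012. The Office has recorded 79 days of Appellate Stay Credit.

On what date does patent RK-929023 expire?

(a) grant + 16 years → 16 August 2028.
(b) filing + 18 years → 2 June 2025.
Later of the two: 16 August 2028.
Appellate Stay Credit: +79 days → 3 November 2028.

November 3, 2028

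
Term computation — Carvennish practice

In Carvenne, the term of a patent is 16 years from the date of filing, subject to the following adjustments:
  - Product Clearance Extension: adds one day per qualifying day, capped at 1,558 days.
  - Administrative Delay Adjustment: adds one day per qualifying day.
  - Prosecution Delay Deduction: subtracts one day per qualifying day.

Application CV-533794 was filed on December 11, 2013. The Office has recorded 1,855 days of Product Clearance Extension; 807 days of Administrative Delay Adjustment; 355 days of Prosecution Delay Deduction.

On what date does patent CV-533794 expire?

Base term: filing date + 16 years → 11 December 2029.
Product Clearance Extension: 1855 days claimed exceeds the 1558-day cap, so +1558 days → 18 March 2034.
Administrative Delay Adjustment: +807 days → 2 June 2036.
Prosecution Delay Deduction: −355 days → 13 June 2035.

2035-06-13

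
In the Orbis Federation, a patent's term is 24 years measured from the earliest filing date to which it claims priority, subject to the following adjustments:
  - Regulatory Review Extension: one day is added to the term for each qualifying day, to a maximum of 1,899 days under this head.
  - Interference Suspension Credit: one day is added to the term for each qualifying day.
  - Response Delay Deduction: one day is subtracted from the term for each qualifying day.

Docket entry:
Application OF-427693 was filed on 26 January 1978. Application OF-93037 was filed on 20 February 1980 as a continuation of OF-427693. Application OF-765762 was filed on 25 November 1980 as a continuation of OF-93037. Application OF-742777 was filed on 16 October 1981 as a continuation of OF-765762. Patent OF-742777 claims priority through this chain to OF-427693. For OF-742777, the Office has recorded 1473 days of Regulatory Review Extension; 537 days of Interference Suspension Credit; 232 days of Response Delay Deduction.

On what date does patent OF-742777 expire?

2006-12-09

Earliest priority filing: 26 January 1978.
Base term: 26 January 1978 + 24 years → 26 January 2002.
Regulatory Review Extension: 1473 days (within the 1899-day cap) → +1473 days → 7 February 2006.
Interference Suspension Credit: +537 days → 29 July 2007.
Response Delay Deduction: −232 days → 9 December 2006.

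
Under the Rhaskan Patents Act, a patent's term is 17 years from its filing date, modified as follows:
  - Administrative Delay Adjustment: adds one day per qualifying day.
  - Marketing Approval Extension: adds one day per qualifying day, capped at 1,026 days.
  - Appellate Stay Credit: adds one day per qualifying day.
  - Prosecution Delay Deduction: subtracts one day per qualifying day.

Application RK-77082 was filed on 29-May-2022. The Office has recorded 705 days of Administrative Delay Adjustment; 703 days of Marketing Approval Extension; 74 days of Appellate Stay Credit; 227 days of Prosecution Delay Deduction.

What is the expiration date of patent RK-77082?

November 4, 2042

Base term: filing date + 17 years → 29 May 2039.
Administrative Delay Adjustment: +705 days → 3 May 2041.
Marketing Approval Extension: 703 days (within the 1026-day cap) → +703 days → 6 April 2043.
Appellate Stay Credit: +74 days → 19 June 2043.
Prosecution Delay Deduction: −227 days → 4 November 2042.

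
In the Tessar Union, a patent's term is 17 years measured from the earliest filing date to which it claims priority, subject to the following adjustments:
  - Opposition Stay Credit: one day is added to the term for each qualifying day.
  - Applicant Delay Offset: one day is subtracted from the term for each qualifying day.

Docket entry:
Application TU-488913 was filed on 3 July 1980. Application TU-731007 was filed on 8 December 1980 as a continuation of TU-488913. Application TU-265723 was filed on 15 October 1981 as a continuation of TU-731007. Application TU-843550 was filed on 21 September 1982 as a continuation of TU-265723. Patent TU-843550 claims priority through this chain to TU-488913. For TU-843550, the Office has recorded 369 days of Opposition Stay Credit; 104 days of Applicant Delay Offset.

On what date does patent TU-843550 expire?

March 25, 1998

Earliest priority filing: 3 July 1980.
Base term: 3 July 1980 + 17 years → 3 July 1997.
Opposition Stay Credit: +369 days → 7 July 1998.
Applicant Delay Offset: −104 days → 25 March 1998.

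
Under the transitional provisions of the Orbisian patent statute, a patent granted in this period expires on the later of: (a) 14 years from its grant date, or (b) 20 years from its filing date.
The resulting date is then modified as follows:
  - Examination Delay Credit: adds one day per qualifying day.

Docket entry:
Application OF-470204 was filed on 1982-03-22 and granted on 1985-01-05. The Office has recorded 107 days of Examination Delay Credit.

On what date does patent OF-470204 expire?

(a) grant + 14 years → 5 January 1999.
(b) filing + 20 years → 22 March 2002.
Later of the two: 22 March 2002.
Examination Delay Credit: +107 days → 7 July 2002.

July 7, 2002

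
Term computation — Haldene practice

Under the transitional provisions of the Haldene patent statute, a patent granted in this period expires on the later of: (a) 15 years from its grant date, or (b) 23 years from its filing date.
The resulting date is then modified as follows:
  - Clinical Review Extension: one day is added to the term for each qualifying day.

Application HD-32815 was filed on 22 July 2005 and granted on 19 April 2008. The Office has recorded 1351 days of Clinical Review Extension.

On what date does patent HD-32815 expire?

April 3, 2032

(a) grant + 15 years → 19 April 2023.
(b) filing + 23 years → 22 July 2028.
Later of the two: 22 July 2028.
Clinical Review Extension: +1351 days → 3 April 2032.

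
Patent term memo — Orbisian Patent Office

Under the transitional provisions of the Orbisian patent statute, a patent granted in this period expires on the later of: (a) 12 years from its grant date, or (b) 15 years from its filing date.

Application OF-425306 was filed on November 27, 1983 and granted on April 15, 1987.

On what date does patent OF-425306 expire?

(a) grant + 12 years → 15 April 1999.
(b) filing + 15 years → 27 November 1998.
Later of the two: 15 April 1999.

1999-04-15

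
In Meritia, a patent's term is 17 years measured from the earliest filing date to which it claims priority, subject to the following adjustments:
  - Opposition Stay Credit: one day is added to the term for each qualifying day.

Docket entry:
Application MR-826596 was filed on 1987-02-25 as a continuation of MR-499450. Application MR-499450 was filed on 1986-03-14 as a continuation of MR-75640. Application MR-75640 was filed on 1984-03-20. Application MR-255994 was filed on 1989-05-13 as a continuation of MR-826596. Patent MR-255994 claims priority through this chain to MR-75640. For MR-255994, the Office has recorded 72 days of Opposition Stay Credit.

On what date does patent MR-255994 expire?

2001-05-31

Earliest priority filing: 20 March 1984.
Base term: 20 March 1984 + 17 years → 20 March 2001.
Opposition Stay Credit: +72 days → 31 May 2001.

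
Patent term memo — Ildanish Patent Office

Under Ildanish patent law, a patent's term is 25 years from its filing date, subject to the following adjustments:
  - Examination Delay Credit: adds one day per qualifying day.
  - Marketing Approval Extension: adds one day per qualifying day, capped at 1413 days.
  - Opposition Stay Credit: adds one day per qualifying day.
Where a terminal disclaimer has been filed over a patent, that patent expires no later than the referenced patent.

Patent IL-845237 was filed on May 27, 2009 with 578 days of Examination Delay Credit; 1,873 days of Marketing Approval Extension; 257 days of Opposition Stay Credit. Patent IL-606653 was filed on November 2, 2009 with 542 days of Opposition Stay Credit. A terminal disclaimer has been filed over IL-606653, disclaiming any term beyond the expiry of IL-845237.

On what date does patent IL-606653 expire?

2036-04-27

Natural term of IL-606653:
  Base: filing + 25 years → 2 November 2034.
  Opposition Stay Credit: +542 days → 27 April 2036.
Expiry of referenced patent IL-845237:
  Base: filing + 25 years → 27 May 2034.
  Examination Delay Credit: +578 days → 26 December 2035.
  Marketing Approval Extension: 1873 days claimed exceeds the 1413-day cap, so +1413 days → 8 November 2039.
  Opposition Stay Credit: +257 days → 22 July 2040.
Terminal disclaimer: IL-606653 expires on the earlier of 27 April 2036 and 22 July 2040.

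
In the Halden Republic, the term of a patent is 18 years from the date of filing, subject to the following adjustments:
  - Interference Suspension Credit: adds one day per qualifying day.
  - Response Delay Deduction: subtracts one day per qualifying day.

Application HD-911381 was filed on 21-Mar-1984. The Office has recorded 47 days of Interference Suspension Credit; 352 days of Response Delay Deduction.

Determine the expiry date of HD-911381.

2001-05-20

Base term: filing date + 18 years → 21 March 2002.
Interference Suspension Credit: +47 days → 7 May 2002.
Response Delay Deduction: −352 days → 20 May 2001.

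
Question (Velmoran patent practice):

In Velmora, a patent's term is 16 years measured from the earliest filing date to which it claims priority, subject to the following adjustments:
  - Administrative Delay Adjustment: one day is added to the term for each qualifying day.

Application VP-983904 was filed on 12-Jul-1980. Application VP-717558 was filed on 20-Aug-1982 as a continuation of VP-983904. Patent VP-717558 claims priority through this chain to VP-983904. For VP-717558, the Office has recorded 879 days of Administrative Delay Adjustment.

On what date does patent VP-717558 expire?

Earliest priority filing: 12 July 1980.
Base term: 12 July 1980 + 16 years → 12 July 1996.
Administrative Delay Adjustment: +879 days → 8 December 1998.

December 8, 1998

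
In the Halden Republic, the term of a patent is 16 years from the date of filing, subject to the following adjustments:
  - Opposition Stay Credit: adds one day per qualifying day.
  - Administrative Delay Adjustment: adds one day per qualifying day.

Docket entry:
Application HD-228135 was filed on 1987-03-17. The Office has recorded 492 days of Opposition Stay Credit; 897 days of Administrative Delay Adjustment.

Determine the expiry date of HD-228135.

January 4, 2007

Base term: filing date + 16 years → 17 March 2003.
Opposition Stay Credit: +492 days → 21 July 2004.
Administrative Delay Adjustment: +897 days → 4 January 2007.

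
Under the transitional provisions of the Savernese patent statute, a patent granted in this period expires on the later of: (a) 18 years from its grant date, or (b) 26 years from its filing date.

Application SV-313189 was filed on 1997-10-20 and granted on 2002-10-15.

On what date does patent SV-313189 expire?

October 20, 2023

(a) grant + 18 years → 15 October 2020.
(b) filing + 26 years → 20 October 2023.
Later of the two: 20 October 2023.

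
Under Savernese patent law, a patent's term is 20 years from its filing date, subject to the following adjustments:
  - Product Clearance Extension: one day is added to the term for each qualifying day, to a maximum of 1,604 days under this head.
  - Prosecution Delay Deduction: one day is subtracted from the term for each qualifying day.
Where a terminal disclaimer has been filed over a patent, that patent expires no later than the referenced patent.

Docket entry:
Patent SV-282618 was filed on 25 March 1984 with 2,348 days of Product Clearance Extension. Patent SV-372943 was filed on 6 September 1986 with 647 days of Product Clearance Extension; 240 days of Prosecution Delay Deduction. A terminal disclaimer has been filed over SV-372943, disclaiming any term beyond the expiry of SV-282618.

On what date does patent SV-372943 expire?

Natural term of SV-372943:
  Base: filing + 20 years → 6 September 2006.
  Product Clearance Extension: 647 days (within the 1604-day cap) → +647 days → 14 June 2008.
  Prosecution Delay Deduction: −240 days → 18 October 2007.
Expiry of referenced patent SV-282618:
  Base: filing + 20 years → 25 March 2004.
  Product Clearance Extension: 2348 days claimed exceeds the 1604-day cap, so +1604 days → 15 August 2008.
Terminal disclaimer: SV-372943 expires on the earlier of 18 October 2007 and 15 August 2008.

2007-10-18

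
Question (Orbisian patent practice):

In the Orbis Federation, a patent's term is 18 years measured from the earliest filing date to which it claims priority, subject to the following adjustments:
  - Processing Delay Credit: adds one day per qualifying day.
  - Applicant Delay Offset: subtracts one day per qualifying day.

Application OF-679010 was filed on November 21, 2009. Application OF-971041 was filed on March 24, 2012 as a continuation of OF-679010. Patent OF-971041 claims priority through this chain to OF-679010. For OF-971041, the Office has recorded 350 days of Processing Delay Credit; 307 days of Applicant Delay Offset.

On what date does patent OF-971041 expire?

Earliest priority filing: 21 November 2009.
Base term: 21 November 2009 + 18 years → 21 November 2027.
Processing Delay Credit: +350 days → 5 November 2028.
Applicant Delay Offset: −307 days → 3 January 2028.

January 3, 2028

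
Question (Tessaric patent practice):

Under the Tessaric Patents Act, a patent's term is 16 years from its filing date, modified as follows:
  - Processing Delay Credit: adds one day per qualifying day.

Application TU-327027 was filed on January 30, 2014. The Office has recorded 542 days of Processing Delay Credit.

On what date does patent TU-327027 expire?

Base term: filing date + 16 years → 30 January 2030.
Processing Delay Credit: +542 days → 26 July 2031.

July 26, 2031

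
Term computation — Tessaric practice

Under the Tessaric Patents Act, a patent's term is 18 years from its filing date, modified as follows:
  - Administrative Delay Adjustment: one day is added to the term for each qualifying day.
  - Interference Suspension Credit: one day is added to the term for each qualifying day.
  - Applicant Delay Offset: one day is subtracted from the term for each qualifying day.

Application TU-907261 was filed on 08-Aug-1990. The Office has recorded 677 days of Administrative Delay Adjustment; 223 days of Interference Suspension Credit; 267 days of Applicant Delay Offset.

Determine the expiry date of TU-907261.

2010-05-03

Base term: filing date + 18 years → 8 August 2008.
Administrative Delay Adjustment: +677 days → 16 June 2010.
Interference Suspension Credit: +223 days → 25 January 2011.
Applicant Delay Offset: −267 days → 3 May 2010.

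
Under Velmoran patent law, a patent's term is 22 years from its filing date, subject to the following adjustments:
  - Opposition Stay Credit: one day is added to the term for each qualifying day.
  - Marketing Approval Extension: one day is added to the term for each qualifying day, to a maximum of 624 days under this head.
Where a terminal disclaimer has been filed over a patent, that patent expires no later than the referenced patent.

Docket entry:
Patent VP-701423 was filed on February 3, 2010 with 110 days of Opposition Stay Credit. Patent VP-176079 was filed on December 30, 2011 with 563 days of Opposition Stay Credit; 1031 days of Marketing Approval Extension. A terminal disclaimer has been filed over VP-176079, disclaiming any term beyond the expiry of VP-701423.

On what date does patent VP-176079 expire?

Natural term of VP-176079:
  Base: filing + 22 years → 30 December 2033.
  Opposition Stay Credit: +563 days → 16 July 2035.
  Marketing Approval Extension: 1031 days claimed exceeds the 624-day cap, so +624 days → 31 March 2037.
Expiry of referenced patent VP-701423:
  Base: filing + 22 years → 3 February 2032.
  Opposition Stay Credit: +110 days → 23 May 2032.
Terminal disclaimer: VP-176079 expires on the earlier of 31 March 2037 and 23 May 2032.

May 23, 2032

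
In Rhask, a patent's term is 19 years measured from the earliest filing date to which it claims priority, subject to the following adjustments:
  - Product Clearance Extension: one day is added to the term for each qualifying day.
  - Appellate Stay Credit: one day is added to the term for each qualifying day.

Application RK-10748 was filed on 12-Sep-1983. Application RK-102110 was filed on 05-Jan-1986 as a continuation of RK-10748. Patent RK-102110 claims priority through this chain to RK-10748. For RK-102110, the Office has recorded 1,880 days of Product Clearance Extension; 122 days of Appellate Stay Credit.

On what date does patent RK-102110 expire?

March 6, 2008

Earliest priority filing: 12 September 1983.
Base term: 12 September 1983 + 19 years → 12 September 2002.
Product Clearance Extension: +1880 days → 5 November 2007.
Appellate Stay Credit: +122 days → 6 March 2008.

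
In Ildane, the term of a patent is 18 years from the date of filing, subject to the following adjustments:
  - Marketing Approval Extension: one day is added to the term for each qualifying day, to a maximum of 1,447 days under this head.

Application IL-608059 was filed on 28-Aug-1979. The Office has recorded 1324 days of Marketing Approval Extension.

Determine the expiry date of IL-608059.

April 13, 2001

Base term: filing date + 18 years → 28 August 1997.
Marketing Approval Extension: 1324 days (within the 1447-day cap) → +1324 days → 13 April 2001.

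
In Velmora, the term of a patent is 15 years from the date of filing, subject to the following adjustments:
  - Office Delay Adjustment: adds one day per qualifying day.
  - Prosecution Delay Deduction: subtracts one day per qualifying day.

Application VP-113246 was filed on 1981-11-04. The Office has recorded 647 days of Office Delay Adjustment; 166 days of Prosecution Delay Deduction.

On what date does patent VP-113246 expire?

1998-02-28

Base term: filing date + 15 years → 4 November 1996.
Office Delay Adjustment: +647 days → 13 August 1998.
Prosecution Delay Deduction: −166 days → 28 February 1998.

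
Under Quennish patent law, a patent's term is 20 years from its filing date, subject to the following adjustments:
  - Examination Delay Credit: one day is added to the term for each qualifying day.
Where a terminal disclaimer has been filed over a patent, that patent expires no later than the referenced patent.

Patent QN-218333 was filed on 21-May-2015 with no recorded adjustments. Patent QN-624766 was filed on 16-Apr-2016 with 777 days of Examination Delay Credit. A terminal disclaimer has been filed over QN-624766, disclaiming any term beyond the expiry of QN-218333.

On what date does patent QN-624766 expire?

2035-05-21

Natural term of QN-624766:
  Base: filing + 20 years → 16 April 2036.
  Examination Delay Credit: +777 days → 2 June 2038.
Expiry of referenced patent QN-218333:
  Base: filing + 20 years → 21 May 2035.
Terminal disclaimer: QN-624766 expires on the earlier of 2 June 2038 and 21 May 2035.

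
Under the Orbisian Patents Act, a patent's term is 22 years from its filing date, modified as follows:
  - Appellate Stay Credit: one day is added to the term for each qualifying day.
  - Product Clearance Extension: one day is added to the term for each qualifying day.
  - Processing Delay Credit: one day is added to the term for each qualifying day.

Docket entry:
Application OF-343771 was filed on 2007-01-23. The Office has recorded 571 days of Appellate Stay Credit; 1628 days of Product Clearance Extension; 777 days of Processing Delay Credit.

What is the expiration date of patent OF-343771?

Base term: filing date + 22 years → 23 January 2029.
Appellate Stay Credit: +571 days → 17 August 2030.
Product Clearance Extension: +1628 days → 31 January 2035.
Processing Delay Credit: +777 days → 18 March 2037.

2037-03-18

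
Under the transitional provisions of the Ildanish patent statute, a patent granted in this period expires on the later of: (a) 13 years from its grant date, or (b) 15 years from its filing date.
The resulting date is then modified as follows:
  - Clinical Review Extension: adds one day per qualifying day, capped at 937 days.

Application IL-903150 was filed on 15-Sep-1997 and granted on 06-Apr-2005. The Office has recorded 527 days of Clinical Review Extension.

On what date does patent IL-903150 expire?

(a) grant + 13 years → 6 April 2018.
(b) filing + 15 years → 15 September 2012.
Later of the two: 6 April 2018.
Clinical Review Extension: 527 days (within the 937-day cap) → +527 days → 15 September 2019.

2019-09-15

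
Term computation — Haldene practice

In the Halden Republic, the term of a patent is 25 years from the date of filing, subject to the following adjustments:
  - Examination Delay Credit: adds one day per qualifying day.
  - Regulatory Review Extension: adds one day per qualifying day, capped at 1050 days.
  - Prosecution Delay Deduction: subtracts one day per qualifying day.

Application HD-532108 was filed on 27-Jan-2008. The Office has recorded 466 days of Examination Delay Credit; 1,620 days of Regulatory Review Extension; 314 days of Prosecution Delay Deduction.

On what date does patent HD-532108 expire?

Base term: filing date + 25 years → 27 January 2033.
Examination Delay Credit: +466 days → 8 May 2034.
Regulatory Review Extension: 1620 days claimed exceeds the 1050-day cap, so +1050 days → 23 March 2037.
Prosecution Delay Deduction: −314 days → 13 May 2036.

2036-05-13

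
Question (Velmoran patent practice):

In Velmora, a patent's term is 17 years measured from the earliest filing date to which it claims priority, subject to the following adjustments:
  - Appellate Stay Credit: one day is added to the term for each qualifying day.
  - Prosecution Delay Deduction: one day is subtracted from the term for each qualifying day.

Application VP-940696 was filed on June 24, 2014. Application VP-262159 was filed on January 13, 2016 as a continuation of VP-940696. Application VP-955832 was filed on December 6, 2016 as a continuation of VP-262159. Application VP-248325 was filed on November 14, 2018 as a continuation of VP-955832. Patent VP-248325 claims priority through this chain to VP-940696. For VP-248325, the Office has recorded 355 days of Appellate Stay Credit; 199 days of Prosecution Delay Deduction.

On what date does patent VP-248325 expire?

Earliest priority filing: 24 June 2014.
Base term: 24 June 2014 + 17 years → 24 June 2031.
Appellate Stay Credit: +355 days → 13 June 2032.
Prosecution Delay Deduction: −199 days → 27 November 2031.

2031-11-27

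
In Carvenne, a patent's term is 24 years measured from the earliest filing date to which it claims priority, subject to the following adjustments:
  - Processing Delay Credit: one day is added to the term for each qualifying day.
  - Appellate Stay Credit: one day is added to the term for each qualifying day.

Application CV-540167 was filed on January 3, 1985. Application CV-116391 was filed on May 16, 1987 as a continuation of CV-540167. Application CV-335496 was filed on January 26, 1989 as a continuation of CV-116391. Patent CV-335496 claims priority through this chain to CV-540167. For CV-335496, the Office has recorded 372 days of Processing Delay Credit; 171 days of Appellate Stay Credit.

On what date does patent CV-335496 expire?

Earliest priority filing: 3 January 1985.
Base term: 3 January 1985 + 24 years → 3 January 2009.
Processing Delay Credit: +372 days → 10 January 2010.
Appellate Stay Credit: +171 days → 30 June 2010.

2010-06-30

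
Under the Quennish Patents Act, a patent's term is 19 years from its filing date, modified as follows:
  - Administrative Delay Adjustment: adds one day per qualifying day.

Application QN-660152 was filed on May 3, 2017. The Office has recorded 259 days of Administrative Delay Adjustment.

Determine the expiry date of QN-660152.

Base term: filing date + 19 years → 3 May 2036.
Administrative Delay Adjustment: +259 days → 17 January 2037.

2037-01-17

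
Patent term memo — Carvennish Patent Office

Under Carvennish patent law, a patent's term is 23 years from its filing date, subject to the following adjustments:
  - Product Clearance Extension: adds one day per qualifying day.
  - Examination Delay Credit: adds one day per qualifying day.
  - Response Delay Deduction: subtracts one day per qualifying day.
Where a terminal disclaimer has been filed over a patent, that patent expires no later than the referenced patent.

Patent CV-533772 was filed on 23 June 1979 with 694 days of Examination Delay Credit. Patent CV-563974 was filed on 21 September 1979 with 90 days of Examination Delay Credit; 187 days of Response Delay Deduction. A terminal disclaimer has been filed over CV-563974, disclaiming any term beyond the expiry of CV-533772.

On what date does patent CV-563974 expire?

2002-06-16

Natural term of CV-563974:
  Base: filing + 23 years → 21 September 2002.
  Examination Delay Credit: +90 days → 20 December 2002.
  Response Delay Deduction: −187 days → 16 June 2002.
Expiry of referenced patent CV-533772:
  Base: filing + 23 years → 23 June 2002.
  Examination Delay Credit: +694 days → 17 May 2004.
Terminal disclaimer: CV-563974 expires on the earlier of 16 June 2002 and 17 May 2004.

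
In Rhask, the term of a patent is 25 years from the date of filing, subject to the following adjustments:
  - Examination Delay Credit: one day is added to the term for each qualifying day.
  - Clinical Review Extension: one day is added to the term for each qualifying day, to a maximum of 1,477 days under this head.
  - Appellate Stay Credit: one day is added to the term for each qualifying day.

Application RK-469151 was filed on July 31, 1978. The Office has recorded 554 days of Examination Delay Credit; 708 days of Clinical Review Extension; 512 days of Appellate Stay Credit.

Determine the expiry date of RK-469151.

June 8, 2008

Base term: filing date + 25 years → 31 July 2003.
Examination Delay Credit: +554 days → 4 February 2005.
Clinical Review Extension: 708 days (within the 1477-day cap) → +708 days → 13 January 2007.
Appellate Stay Credit: +512 days → 8 June 2008.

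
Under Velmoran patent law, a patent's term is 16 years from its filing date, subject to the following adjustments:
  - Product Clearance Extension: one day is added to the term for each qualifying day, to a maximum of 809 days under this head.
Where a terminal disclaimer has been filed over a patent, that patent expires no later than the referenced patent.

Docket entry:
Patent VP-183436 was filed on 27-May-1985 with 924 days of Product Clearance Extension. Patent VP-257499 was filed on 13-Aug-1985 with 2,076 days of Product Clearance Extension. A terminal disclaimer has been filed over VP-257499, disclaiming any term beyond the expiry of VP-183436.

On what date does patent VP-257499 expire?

Natural term of VP-257499:
  Base: filing + 16 years → 13 August 2001.
  Product Clearance Extension: 2076 days claimed exceeds the 809-day cap, so +809 days → 31 October 2003.
Expiry of referenced patent VP-183436:
  Base: filing + 16 years → 27 May 2001.
  Product Clearance Extension: 924 days claimed exceeds the 809-day cap, so +809 days → 14 August 2003.
Terminal disclaimer: VP-257499 expires on the earlier of 31 October 2003 and 14 August 2003.

August 14, 2003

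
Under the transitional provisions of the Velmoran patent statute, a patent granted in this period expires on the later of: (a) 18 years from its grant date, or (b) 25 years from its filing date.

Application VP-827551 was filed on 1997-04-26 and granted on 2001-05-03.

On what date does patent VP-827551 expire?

(a) grant + 18 years → 3 May 2019.
(b) filing + 25 years → 26 April 2022.
Later of the two: 26 April 2022.

2022-04-26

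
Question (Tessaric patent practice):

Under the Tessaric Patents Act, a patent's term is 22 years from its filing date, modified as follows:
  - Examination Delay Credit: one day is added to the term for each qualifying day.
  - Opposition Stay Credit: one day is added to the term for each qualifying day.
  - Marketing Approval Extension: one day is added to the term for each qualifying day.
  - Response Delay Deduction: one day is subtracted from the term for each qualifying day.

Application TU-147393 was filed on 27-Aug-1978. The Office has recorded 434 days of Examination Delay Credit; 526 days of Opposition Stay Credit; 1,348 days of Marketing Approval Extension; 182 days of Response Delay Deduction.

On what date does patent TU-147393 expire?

June 23, 2006

Base term: filing date + 22 years → 27 August 2000.
Examination Delay Credit: +434 days → 4 November 2001.
Opposition Stay Credit: +526 days → 14 April 2003.
Marketing Approval Extension: +1348 days → 22 December 2006.
Response Delay Deduction: −182 days → 23 June 2006.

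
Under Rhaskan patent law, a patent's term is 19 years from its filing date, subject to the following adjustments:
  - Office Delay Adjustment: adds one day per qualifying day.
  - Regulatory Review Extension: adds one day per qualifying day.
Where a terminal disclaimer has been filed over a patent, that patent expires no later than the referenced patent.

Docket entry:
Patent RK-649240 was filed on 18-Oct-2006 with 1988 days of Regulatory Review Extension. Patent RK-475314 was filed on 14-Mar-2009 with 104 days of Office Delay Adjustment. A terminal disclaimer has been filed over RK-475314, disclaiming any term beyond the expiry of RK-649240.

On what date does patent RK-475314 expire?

June 26, 2028

Natural term of RK-475314:
  Base: filing + 19 years → 14 March 2028.
  Office Delay Adjustment: +104 days → 26 June 2028.
Expiry of referenced patent RK-649240:
  Base: filing + 19 years → 18 October 2025.
  Regulatory Review Extension: +1988 days → 29 March 2031.
Terminal disclaimer: RK-475314 expires on the earlier of 26 June 2028 and 29 March 2031.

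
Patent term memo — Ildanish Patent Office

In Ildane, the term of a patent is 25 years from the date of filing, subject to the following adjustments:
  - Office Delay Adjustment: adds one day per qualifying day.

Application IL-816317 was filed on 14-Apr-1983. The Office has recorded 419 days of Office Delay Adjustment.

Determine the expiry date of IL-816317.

Base term: filing date + 25 years → 14 April 2008.
Office Delay Adjustment: +419 days → 7 June 2009.

2009-06-07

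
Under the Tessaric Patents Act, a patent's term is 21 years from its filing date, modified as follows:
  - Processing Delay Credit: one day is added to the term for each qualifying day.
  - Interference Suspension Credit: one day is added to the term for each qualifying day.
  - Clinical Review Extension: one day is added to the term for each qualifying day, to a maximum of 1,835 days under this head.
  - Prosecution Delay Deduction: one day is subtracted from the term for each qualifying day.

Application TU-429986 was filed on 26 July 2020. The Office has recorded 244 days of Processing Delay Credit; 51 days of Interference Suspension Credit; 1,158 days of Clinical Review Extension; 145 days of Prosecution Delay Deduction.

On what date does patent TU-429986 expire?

February 23, 2045

Base term: filing date + 21 years → 26 July 2041.
Processing Delay Credit: +244 days → 27 March 2042.
Interference Suspension Credit: +51 days → 17 May 2042.
Clinical Review Extension: 1158 days (within the 1835-day cap) → +1158 days → 18 July 2045.
Prosecution Delay Deduction: −145 days → 23 February 2045.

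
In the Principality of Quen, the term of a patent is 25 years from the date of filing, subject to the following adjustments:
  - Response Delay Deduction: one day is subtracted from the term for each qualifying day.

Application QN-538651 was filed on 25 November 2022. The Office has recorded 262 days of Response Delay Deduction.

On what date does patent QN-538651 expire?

March 8, 2047

Base term: filing date + 25 years → 25 November 2047.
Response Delay Deduction: −262 days → 8 March 2047.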